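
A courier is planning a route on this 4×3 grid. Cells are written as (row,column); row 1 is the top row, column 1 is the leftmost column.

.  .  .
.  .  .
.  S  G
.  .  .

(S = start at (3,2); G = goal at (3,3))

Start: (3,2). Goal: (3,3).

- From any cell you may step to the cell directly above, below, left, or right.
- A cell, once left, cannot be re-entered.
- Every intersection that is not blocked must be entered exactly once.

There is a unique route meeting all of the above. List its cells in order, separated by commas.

Need to visit all 12 open cells exactly once, starting at (3,2) and ending at (3,3).
Cell (4,1) has only two open neighbours ((3,1) and (4,2)), so the path must pass straight through it: one of those is the cell it's entered from and the other is where it exits.
Route from (3,2): up 1 to (2,2), right 1 to (2,3), up 1 to (1,3), left 2 to (1,1), down 3 to (4,1), right 2 to (4,3), up 1 to (3,3) — 11 moves in all.
Check: all 12 open cells covered.

(3,2), (2,2), (2,3), (1,3), (1,2), (1,1), (2,1), (3,1), (4,1), (4,2), (4,3), (3,3)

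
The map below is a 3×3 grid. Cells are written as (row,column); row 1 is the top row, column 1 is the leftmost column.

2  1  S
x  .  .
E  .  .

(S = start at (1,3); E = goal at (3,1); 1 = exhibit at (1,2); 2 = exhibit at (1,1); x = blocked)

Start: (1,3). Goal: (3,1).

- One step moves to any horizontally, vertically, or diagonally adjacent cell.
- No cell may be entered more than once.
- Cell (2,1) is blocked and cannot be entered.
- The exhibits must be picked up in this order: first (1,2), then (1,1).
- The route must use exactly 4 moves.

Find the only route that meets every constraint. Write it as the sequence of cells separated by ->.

(1,3) -> (1,2) -> (1,1) -> (2,2) -> (3,1)

The waypoints must appear in the order (1,2), (1,1), with no cell reused.
Route from (1,3): left 2 to (1,1), down-right 1 to (2,2), down-left 1 to (3,1) — 4 moves in all.
Check: order respected (1 at step 1, 2 at step 2); 4 moves as required.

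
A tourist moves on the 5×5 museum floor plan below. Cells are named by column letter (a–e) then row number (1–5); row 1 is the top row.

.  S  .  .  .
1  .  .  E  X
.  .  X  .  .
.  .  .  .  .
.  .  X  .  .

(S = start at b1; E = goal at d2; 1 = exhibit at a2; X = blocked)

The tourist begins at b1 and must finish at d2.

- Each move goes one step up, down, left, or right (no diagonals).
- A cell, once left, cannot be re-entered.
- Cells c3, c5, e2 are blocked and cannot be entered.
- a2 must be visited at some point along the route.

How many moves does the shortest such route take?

5

Any route passes through a2 somewhere between b1 and d2. Summing Manhattan distances along the two legs (b1 → a2 → d2) gives a lower bound of 2 + 3 = 5 moves.
A route of 5 moves achieves this: b1 → a1 → a2 → b2 → c2 → d2.
Since 5 matches the lower bound, it is optimal.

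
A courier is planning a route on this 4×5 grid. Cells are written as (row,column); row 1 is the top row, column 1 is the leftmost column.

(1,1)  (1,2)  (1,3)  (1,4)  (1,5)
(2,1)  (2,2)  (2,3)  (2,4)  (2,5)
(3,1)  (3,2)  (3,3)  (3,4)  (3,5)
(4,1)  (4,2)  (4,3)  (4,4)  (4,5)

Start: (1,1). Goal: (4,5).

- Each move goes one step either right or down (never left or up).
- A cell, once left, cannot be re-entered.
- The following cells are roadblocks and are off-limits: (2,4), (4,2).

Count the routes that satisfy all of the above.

A right/down-only route from (1,1) to (4,5) makes exactly 3 down-moves and 4 right-moves in some order.
With no other constraints that would be C(7,3) = 35 routes.
Subtract routes through each blocked cell (inclusion–exclusion for overlaps): − through (2,4): 12 − through (4,2): 4 → 19.
That gives 19 routes.

19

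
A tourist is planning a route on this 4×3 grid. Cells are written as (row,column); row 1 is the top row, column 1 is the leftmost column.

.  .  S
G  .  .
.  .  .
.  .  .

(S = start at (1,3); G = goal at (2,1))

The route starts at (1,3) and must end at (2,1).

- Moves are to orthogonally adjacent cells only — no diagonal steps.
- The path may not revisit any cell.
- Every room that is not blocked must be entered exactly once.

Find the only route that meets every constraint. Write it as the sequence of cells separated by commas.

Need to visit all 12 open cells exactly once, starting at (1,3) and ending at (2,1).
Cell (1,1) has only two open neighbours ((2,1) and (1,2)), so the path must pass straight through it: one of those is the cell it's entered from and the other is where it exits.
Route from (1,3): 3× down (reaching (4,3)), 2× left (reaching (4,1)), up to (3,1), right to (3,2), 2× up (reaching (1,2)), left to (1,1), down to (2,1) — 11 moves in all.
Check: all 12 open cells covered.

(1,3), (2,3), (3,3), (4,3), (4,2), (4,1), (3,1), (3,2), (2,2), (1,2), (1,1), (2,1)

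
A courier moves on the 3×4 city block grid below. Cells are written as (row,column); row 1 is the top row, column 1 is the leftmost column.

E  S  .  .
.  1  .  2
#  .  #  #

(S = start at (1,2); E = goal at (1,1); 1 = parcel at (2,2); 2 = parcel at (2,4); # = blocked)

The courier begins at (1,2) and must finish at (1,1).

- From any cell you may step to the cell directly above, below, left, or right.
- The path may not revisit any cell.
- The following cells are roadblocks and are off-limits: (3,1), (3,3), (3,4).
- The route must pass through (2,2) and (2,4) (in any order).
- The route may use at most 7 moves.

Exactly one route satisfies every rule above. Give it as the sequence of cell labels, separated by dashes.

(1,2) - (1,3) - (1,4) - (2,4) - (2,3) - (2,2) - (2,1) - (1,1)

The 7-move cap with required stops at (2,2), (2,4) leaves no slack for detours.
Route from (1,2): right 2 to (1,4), down 1 to (2,4), left 3 to (2,1), up 1 to (1,1) — 7 moves in all.
Check: all required cells visited; 7 ≤ 7 moves.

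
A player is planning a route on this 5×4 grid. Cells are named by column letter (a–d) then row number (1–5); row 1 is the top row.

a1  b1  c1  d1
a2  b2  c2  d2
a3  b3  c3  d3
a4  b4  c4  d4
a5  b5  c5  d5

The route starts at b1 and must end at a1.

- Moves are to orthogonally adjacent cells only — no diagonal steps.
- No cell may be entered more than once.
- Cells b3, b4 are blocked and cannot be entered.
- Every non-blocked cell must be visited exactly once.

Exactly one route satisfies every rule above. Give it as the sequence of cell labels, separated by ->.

b1 -> b2 -> c2 -> c1 -> d1 -> d2 -> d3 -> c3 -> c4 -> d4 -> d5 -> c5 -> b5 -> a5 -> a4 -> a3 -> a2 -> a1

Need to visit all 18 open cells exactly once, starting at b1 and ending at a1.
Cell a3 has only two open neighbours (a2 and a4), so the path must pass straight through it: one of those is the cell it's entered from and the other is where it exits.
Route from b1: down 1 to b2, right 1 to c2, up 1 to c1, right 1 to d1, down 2 to d3, left 1 to c3, down 1 to c4, right 1 to d4, down 1 to d5, left 3 to a5, up 4 to a1 — 17 moves in all.
Check: all 18 open cells covered.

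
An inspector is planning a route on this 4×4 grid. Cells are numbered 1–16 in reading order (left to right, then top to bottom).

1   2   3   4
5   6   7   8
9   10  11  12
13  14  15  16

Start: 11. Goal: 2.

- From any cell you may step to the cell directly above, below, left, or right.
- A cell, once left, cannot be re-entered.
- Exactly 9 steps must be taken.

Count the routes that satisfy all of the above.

23

Need simple routes of exactly 9 moves from 11 to 2 (Manhattan distance 3, so 3 moves are spent on a detour and 3 undoing it).
Branch systematically from the start, pruning whenever the remaining move budget drops below the Manhattan distance to 2 or differs from it in parity. Grouping the completions by first move — via 7: 2; via 15: 7; via 10: 5; via 12: 9 — and summing: 2 + 7 + 5 + 9 = 23.
That gives 23 routes.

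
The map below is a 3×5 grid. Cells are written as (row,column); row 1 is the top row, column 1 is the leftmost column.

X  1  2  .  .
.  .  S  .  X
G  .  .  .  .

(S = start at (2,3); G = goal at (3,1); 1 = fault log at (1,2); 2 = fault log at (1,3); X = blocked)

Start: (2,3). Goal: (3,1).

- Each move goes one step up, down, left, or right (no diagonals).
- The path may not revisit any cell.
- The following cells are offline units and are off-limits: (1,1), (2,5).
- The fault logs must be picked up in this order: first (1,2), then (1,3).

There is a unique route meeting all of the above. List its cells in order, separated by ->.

The waypoints must appear in the order (1,2), (1,3), with no cell reused.
Route from (2,3): left to (2,2), up to (1,2), 2× right (reaching (1,4)), 2× down (reaching (3,4)), 3× left (reaching (3,1)) — 9 moves in all.
Check: order respected (1 at step 2, 2 at step 3).

(2,3) -> (2,2) -> (1,2) -> (1,3) -> (1,4) -> (2,4) -> (3,4) -> (3,3) -> (3,2) -> (3,1)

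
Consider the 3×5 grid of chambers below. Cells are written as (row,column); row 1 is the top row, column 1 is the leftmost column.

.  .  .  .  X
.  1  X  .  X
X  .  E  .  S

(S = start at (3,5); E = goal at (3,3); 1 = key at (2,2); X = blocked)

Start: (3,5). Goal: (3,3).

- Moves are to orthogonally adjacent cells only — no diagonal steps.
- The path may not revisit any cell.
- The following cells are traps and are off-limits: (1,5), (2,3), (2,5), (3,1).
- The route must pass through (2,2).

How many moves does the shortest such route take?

8

Any route passes through (2,2) somewhere between (3,5) and (3,3). Summing Manhattan distances along the two legs ((3,5) → (2,2) → (3,3)) gives a lower bound of 4 + 2 = 6 moves.
The shortest route satisfying every rule uses 8 moves: (3,5) → (3,4) → (2,4) → (1,4) → (1,3) → (1,2) → (2,2) → (3,2) → (3,3).
The no-revisit rule (legs can't share cells) pushes the minimum above the 6-move bound; an exhaustive check rules out every length from 6 to 7, leaving 8 as the minimum.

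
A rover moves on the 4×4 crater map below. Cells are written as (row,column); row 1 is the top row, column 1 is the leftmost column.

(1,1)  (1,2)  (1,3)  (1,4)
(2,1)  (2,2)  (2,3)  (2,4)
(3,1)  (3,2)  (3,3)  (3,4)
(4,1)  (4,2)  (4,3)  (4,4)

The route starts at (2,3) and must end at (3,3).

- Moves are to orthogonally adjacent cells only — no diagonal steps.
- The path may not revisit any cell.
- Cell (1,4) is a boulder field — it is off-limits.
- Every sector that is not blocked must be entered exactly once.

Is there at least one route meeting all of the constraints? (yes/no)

no

Colour the cells like a checkerboard: each orthogonal step flips colour, so a Hamiltonian route alternates colours. Here there are 8 cells of one colour and 7 of the other, with start on the opposite colour to the goal — the counts and endpoints can't be arranged into an alternating sequence of length 15, so no Hamiltonian route exists.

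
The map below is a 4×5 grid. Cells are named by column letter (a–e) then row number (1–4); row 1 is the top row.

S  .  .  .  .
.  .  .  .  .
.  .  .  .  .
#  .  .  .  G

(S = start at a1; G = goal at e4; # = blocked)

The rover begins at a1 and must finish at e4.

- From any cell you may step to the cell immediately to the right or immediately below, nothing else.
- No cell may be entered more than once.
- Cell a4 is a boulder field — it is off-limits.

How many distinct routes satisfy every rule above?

A right/down-only route from a1 to e4 makes exactly 3 down-moves and 4 right-moves in some order.
With no other constraints that would be C(7,3) = 35 routes.
Subtract routes through each blocked cell (inclusion–exclusion for overlaps): − through a4: 1 → 34.
That gives 34 routes.

34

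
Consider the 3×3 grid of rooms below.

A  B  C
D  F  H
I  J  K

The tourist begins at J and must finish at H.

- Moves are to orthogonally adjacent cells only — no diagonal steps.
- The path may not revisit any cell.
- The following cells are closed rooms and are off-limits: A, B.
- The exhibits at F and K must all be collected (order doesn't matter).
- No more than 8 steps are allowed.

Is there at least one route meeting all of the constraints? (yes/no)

Exhausting the options from J, every branch either dead-ends against blocked cells, would have to re-enter a cell already used, runs past the 8-move limit, or reaches the goal with a constraint still unmet.

no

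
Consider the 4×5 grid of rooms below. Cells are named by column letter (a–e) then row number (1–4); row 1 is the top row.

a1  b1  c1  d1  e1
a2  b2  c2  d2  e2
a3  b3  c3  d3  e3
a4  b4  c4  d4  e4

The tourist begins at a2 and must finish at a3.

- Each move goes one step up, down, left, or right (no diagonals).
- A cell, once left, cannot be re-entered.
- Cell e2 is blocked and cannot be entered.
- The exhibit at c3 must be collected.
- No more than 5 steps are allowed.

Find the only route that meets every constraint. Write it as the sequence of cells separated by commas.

The budget equals the shortest possible length, so every move has to be on a shortest route through the required cells.
Route from a2: right 2 to c2, down 1 to c3, left 2 to a3 — 5 moves in all.
Check: all required cells visited; 5 ≤ 5 moves.

a2, b2, c2, c3, b3, a3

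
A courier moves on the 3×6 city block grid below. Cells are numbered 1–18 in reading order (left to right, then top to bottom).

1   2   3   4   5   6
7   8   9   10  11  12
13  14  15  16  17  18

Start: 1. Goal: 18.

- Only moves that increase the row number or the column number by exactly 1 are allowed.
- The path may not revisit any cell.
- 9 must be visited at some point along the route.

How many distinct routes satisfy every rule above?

12

A right/down-only route from 1 to 18 makes exactly 2 down-moves and 5 right-moves in some order.
With no other constraints that would be C(7,2) = 21 routes.
Split at 9 and multiply the segment counts: 1→9: 3; 9→18: 4; product = 12.
That gives 12 routes.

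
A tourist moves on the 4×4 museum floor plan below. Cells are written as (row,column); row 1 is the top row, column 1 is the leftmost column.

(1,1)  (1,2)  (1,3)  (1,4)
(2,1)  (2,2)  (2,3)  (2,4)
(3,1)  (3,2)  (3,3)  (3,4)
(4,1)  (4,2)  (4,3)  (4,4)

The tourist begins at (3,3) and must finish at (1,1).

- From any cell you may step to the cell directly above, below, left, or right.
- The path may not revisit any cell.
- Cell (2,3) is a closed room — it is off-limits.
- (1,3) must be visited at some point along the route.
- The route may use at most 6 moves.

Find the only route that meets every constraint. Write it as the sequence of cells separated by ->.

The 6-move cap with required stops at (1,3) leaves no slack for detours.
Route from (3,3): right to (3,4), 2× up (reaching (1,4)), 3× left (reaching (1,1)) — 6 moves in all.
Check: all required cells visited; 6 ≤ 6 moves.

(3,3) -> (3,4) -> (2,4) -> (1,4) -> (1,3) -> (1,2) -> (1,1)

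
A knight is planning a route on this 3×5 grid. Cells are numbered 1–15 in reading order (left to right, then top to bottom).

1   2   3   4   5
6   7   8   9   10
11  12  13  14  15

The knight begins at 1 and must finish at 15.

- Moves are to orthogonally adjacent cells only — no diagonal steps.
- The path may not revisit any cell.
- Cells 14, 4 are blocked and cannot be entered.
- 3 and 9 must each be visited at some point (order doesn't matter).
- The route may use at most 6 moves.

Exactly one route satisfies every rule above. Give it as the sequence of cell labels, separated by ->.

1 -> 2 -> 3 -> 8 -> 9 -> 10 -> 15

The 6-move cap with required stops at 3, 9 leaves no slack for detours.
Route from 1: 2× right (reaching 3), down to 8, 2× right (reaching 10), down to 15 — 6 moves in all.
Check: all required cells visited; 6 ≤ 6 moves.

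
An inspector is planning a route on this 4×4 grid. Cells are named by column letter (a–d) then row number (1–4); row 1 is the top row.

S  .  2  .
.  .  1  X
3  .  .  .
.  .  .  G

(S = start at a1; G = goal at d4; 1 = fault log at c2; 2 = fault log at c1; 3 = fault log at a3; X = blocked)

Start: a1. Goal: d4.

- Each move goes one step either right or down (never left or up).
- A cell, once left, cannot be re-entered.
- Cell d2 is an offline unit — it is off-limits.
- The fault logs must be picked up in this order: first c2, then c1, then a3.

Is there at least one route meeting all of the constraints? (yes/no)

no

c1 lies above c2, so going from c2 to c1 would need an upward move — but moves only go right/down, so c2 cannot be visited before c1.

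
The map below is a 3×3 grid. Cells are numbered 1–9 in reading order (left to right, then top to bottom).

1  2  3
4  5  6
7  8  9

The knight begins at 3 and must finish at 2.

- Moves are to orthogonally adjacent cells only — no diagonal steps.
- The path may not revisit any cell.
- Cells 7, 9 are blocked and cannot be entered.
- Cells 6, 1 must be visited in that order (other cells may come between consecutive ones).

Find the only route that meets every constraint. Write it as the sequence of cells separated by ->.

3 -> 6 -> 5 -> 4 -> 1 -> 2

The waypoints must appear in the order 6, 1, with no cell reused.
Route from 3: down to 6, 2× left (reaching 4), up to 1, right to 2 — 5 moves in all.
Check: order respected (6 at step 1, 1 at step 4).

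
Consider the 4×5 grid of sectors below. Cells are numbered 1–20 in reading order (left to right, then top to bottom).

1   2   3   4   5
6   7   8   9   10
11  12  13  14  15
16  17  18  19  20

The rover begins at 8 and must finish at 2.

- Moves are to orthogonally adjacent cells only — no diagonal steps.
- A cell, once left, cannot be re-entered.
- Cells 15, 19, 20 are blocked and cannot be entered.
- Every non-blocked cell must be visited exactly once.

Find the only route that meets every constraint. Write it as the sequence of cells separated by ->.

8 -> 3 -> 4 -> 5 -> 10 -> 9 -> 14 -> 13 -> 18 -> 17 -> 16 -> 11 -> 12 -> 7 -> 6 -> 1 -> 2

Need to visit all 17 open cells exactly once, starting at 8 and ending at 2.
Cell 10 has only two open neighbours (5 and 9), so the path must pass straight through it: one of those is the cell it's entered from and the other is where it exits.
Route from 8: up to 3, 2× right (reaching 5), down to 10, left to 9, down to 14, left to 13, down to 18, 2× left (reaching 16), up to 11, right to 12, up to 7, left to 6, up to 1, right to 2 — 16 moves in all.
Check: all 17 open cells covered.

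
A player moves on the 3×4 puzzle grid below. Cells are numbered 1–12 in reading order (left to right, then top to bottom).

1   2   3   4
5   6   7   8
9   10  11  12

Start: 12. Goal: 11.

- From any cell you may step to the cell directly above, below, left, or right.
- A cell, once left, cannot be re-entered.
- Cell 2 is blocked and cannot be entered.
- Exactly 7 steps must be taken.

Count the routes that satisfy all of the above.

2

Need simple routes of exactly 7 moves from 12 to 11 (Manhattan distance 1, so 3 moves are spent on a detour and 3 undoing it).
Enumerating: 12 8 4 3 7 6 10 11 | 12 8 7 6 5 9 10 11.
That gives 2 routes.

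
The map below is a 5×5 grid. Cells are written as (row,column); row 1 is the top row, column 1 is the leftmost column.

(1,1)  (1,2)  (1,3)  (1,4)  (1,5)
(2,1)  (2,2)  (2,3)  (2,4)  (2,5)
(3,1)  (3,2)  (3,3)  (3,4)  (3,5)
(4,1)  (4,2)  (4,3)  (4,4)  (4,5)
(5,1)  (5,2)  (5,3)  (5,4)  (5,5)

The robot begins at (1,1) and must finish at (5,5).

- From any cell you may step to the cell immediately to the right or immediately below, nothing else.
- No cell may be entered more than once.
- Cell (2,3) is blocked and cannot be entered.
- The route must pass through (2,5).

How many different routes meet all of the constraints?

2

A right/down-only route from (1,1) to (5,5) makes exactly 4 down-moves and 4 right-moves in some order.
With no other constraints that would be C(8,4) = 70 routes.
Split at (2,5) and multiply the segment counts (each segment already excludes blocked cells): (1,1)→(2,5): 2; (2,5)→(5,5): 1; product = 2.
That gives 2 routes.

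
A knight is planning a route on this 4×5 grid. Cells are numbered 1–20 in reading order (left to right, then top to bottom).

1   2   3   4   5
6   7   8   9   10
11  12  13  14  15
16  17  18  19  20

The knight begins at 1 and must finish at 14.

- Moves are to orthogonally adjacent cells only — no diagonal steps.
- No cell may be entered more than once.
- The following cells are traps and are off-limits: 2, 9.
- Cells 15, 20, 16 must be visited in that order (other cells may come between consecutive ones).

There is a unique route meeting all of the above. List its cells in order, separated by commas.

The waypoints must appear in the order 15, 20, 16, with no cell reused.
Route from 1: down 1 to 6, right 2 to 8, up 1 to 3, right 2 to 5, down 3 to 20, left 4 to 16, up 1 to 11, right 3 to 14 — 17 moves in all.
Check: order respected (15 at step 8, 20 at step 9, 16 at step 13).

1, 6, 7, 8, 3, 4, 5, 10, 15, 20, 19, 18, 17, 16, 11, 12, 13, 14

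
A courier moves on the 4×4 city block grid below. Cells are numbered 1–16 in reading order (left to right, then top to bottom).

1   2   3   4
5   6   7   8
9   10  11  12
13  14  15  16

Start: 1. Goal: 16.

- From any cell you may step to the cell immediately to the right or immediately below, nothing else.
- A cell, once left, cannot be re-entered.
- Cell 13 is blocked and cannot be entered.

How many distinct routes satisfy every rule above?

19

A right/down-only route from 1 to 16 makes exactly 3 down-moves and 3 right-moves in some order.
With no other constraints that would be C(6,3) = 20 routes.
Subtract routes through each blocked cell (inclusion–exclusion for overlaps): − through 13: 1 → 19.
That gives 19 routes.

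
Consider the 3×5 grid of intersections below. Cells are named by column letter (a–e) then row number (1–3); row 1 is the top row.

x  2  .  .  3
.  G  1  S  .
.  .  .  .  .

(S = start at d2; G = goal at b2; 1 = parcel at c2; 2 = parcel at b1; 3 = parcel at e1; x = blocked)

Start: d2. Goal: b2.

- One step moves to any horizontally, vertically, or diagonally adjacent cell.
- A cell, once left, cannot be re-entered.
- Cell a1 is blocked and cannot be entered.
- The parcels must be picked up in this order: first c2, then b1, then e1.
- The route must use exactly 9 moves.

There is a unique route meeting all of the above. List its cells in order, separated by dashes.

The waypoints must appear in the order c2, b1, e1, with no cell reused.
Route from d2: left to c2, up-left to b1, 3× right (reaching e1), down to e2, down-left to d3, left to c3, up-left to b2 — 9 moves in all.
Check: order respected (1 at step 1, 2 at step 2, 3 at step 5); 9 moves as required.

d2 - c2 - b1 - c1 - d1 - e1 - e2 - d3 - c3 - b2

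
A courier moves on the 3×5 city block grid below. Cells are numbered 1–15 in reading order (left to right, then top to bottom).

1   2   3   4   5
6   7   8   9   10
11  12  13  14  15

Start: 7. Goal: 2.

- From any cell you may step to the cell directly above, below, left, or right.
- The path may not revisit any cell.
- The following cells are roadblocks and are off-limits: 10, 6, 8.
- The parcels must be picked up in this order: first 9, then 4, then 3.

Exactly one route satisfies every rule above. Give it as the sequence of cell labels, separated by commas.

7, 12, 13, 14, 9, 4, 3, 2

The waypoints must appear in the order 9, 4, 3, with no cell reused.
Route from 7: down 1 to 12, right 2 to 14, up 2 to 4, left 2 to 2 — 7 moves in all.
Check: order respected (9 at step 4, 4 at step 5, 3 at step 6).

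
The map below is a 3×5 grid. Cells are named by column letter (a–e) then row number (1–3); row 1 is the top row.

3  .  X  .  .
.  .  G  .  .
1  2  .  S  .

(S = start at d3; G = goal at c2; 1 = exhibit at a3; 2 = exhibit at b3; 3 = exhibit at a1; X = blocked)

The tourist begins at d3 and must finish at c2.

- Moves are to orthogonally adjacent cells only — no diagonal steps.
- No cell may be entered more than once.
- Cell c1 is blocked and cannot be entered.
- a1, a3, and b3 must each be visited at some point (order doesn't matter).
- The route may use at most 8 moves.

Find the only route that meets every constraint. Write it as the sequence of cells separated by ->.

The budget equals the shortest possible length, so every move has to be on a shortest route through the required cells.
Route from d3: left 3 to a3, up 2 to a1, right 1 to b1, down 1 to b2, right 1 to c2 — 8 moves in all.
Check: all required cells visited; 8 ≤ 8 moves.

d3 -> c3 -> b3 -> a3 -> a2 -> a1 -> b1 -> b2 -> c2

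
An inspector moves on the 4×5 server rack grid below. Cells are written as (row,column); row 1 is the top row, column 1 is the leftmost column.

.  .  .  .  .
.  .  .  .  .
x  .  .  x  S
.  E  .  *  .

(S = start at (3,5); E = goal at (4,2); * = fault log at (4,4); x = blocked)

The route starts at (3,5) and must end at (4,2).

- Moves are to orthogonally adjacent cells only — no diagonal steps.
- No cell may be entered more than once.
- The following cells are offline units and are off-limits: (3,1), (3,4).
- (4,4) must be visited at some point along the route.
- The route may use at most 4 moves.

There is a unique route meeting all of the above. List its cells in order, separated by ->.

Any route must reach (4,4) and still end at (4,2) within 4 moves, so the order of the required stops is forced.
Route from (3,5): down 1 to (4,5), left 3 to (4,2) — 4 moves in all.
Check: all required cells visited; 4 ≤ 4 moves.

(3,5) -> (4,5) -> (4,4) -> (4,3) -> (4,2)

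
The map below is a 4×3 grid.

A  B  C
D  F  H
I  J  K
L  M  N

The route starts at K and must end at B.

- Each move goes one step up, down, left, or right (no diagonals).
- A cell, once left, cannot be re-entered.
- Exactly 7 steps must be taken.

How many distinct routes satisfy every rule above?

11

Need simple routes of exactly 7 moves from K to B (Manhattan distance 3, so 2 moves are spent on a detour and 2 undoing it).
Branch systematically from the start, pruning whenever the remaining move budget drops below the Manhattan distance to B or differs from it in parity. Grouping the completions by first move — via H: 1; via N: 7; via J: 3 — and summing: 1 + 7 + 3 = 11.
That gives 11 routes.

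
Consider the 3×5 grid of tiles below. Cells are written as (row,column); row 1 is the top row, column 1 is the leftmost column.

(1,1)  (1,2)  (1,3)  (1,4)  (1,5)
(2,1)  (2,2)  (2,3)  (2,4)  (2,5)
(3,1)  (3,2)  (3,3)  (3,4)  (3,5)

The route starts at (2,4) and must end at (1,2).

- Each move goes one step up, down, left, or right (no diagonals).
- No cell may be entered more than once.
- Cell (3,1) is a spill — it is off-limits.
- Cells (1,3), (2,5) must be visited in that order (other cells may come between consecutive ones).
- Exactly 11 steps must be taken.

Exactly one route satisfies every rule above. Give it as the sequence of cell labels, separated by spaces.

The waypoints must appear in the order (1,3), (2,5), with no cell reused.
Route from (2,4): left 1 to (2,3), up 1 to (1,3), right 2 to (1,5), down 2 to (3,5), left 3 to (3,2), up 2 to (1,2) — 11 moves in all.
Check: order respected ((1,3) at step 2, (2,5) at step 5); 11 moves as required.

(2,4) (2,3) (1,3) (1,4) (1,5) (2,5) (3,5) (3,4) (3,3) (3,2) (2,2) (1,2)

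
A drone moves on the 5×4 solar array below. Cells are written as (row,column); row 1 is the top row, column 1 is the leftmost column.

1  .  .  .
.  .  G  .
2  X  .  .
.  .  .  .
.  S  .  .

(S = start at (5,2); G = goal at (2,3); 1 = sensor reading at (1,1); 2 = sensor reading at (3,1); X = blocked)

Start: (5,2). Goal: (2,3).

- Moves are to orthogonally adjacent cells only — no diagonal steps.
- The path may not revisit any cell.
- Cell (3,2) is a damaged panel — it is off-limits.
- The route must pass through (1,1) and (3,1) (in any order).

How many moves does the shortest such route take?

8

Any route passes through (1,1) and (3,1) in some order between (5,2) and (2,3). Summing Manhattan distances along each leg and taking the cheapest ordering ((5,2) → (3,1) → (1,1) → (2,3)) gives a lower bound of 3 + 2 + 3 = 8 moves.
A route of 8 moves achieves this: (5,2) → (4,2) → (4,1) → (3,1) → (2,1) → (1,1) → (1,2) → (2,2) → (2,3).
Since 8 matches the lower bound, it is optimal.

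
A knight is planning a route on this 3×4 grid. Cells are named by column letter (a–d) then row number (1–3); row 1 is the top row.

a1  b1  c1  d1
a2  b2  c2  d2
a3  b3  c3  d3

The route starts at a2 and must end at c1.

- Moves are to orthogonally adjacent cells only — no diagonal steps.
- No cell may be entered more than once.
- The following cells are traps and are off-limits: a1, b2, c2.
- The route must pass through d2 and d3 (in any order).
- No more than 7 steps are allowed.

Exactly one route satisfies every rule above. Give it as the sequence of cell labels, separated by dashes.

Any route must reach d2 and d3 and still end at c1 within 7 moves, so the order of the required stops is forced.
Route from a2: down to a3, 3× right (reaching d3), 2× up (reaching d1), left to c1 — 7 moves in all.
Check: all required cells visited; 7 ≤ 7 moves.

a2 - a3 - b3 - c3 - d3 - d2 - d1 - c1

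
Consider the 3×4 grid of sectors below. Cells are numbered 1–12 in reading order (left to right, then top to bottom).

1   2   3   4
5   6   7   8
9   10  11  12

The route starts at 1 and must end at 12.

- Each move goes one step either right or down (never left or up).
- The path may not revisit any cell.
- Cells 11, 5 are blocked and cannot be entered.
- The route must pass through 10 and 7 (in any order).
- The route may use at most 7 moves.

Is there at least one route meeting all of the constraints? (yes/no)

no

10 is below but to the left of 7: going 7 → 10 would need a leftward move and 10 → 7 an upward move, so no right/down-only route can visit both required cells.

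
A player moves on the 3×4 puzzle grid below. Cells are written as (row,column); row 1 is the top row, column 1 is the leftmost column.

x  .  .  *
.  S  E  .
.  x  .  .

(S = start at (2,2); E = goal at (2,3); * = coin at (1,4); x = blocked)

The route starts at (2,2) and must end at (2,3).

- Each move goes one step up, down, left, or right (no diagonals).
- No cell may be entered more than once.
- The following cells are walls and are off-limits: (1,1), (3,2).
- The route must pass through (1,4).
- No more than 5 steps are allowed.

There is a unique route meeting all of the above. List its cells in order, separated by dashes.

The 5-move cap with required stops at (1,4) leaves no slack for detours.
Route from (2,2): up to (1,2), 2× right (reaching (1,4)), down to (2,4), left to (2,3) — 5 moves in all.
Check: all required cells visited; 5 ≤ 5 moves.

(2,2) - (1,2) - (1,3) - (1,4) - (2,4) - (2,3)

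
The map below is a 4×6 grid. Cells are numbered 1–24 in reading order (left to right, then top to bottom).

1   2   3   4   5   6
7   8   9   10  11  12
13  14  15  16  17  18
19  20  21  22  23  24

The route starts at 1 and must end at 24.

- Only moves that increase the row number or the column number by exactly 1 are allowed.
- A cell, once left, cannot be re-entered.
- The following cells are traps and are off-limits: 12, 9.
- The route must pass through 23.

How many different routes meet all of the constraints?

A right/down-only route from 1 to 24 makes exactly 3 down-moves and 5 right-moves in some order.
With no other constraints that would be C(8,3) = 56 routes.
Split at 23 and multiply the segment counts (each segment already excludes blocked cells): 1→23: 17; 23→24: 1; product = 17.
That gives 17 routes.

17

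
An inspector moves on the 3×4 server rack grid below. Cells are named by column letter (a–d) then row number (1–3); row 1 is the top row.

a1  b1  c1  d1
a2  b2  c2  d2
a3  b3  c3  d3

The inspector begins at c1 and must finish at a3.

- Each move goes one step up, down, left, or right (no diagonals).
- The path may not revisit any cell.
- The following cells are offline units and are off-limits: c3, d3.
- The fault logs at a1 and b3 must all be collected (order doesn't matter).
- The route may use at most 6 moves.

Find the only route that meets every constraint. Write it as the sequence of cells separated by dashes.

The budget equals the shortest possible length, so every move has to be on a shortest route through the required cells.
Route from c1: 2× left (reaching a1), down to a2, right to b2, down to b3, left to a3 — 6 moves in all.
Check: all required cells visited; 6 ≤ 6 moves.

c1 - b1 - a1 - a2 - b2 - b3 - a3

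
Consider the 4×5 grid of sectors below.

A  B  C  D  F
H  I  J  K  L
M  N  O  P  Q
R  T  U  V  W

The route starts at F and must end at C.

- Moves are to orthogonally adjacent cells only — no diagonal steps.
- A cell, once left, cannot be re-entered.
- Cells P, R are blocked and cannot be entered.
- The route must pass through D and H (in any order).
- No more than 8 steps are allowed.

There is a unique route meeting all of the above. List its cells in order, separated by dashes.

F - D - K - J - I - H - A - B - C

The budget equals the shortest possible length, so every move has to be on a shortest route through the required cells.
Route from F: left 1 to D, down 1 to K, left 3 to H, up 1 to A, right 2 to C — 8 moves in all.
Check: all required cells visited; 8 ≤ 8 moves.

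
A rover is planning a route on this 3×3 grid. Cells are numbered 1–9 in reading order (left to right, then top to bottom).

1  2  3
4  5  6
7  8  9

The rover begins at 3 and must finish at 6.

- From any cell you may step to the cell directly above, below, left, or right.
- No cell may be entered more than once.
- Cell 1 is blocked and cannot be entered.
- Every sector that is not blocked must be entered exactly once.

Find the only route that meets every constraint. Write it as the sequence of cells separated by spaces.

Need to visit all 8 open cells exactly once, starting at 3 and ending at 6.
Route from 3: left 1 to 2, down 1 to 5, left 1 to 4, down 1 to 7, right 2 to 9, up 1 to 6 — 7 moves in all.
Check: all 8 open cells covered.

3 2 5 4 7 8 9 6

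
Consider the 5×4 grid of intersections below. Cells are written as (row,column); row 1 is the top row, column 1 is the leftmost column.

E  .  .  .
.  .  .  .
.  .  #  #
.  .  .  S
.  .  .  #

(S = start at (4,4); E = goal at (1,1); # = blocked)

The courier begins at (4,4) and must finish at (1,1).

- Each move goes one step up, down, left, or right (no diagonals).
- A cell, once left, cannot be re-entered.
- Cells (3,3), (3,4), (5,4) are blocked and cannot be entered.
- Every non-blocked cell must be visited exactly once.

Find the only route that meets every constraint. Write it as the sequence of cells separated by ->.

(4,4) -> (4,3) -> (5,3) -> (5,2) -> (5,1) -> (4,1) -> (4,2) -> (3,2) -> (3,1) -> (2,1) -> (2,2) -> (2,3) -> (2,4) -> (1,4) -> (1,3) -> (1,2) -> (1,1)

Need to visit all 17 open cells exactly once, starting at (4,4) and ending at (1,1).
Route from (4,4): left to (4,3), down to (5,3), 2× left (reaching (5,1)), up to (4,1), right to (4,2), up to (3,2), left to (3,1), up to (2,1), 3× right (reaching (2,4)), up to (1,4), 3× left (reaching (1,1)) — 16 moves in all.
Check: all 17 open cells covered.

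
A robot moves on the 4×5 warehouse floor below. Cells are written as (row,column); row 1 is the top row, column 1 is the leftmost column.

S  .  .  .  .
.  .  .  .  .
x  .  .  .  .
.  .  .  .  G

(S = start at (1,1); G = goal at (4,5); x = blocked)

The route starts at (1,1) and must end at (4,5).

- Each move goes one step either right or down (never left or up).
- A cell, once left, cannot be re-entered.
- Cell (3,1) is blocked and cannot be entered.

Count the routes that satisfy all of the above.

30

A right/down-only route from (1,1) to (4,5) makes exactly 3 down-moves and 4 right-moves in some order.
With no other constraints that would be C(7,3) = 35 routes.
Subtract routes through each blocked cell (inclusion–exclusion for overlaps): − through (3,1): 5 → 30.
That gives 30 routes.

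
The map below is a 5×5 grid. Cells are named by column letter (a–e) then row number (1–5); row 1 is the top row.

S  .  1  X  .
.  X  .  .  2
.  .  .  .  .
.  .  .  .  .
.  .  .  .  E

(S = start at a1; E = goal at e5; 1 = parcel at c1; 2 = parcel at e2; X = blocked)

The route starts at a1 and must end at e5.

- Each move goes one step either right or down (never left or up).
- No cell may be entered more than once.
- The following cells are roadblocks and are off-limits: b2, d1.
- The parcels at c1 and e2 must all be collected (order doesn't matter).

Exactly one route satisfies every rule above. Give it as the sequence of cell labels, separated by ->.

Moves only go right or down, so the column and row indices never decrease.
Route from a1: 2× right (reaching c1), down to c2, 2× right (reaching e2), 3× down (reaching e5) — 8 moves in all.
Check: all required cells visited.

a1 -> b1 -> c1 -> c2 -> d2 -> e2 -> e3 -> e4 -> e5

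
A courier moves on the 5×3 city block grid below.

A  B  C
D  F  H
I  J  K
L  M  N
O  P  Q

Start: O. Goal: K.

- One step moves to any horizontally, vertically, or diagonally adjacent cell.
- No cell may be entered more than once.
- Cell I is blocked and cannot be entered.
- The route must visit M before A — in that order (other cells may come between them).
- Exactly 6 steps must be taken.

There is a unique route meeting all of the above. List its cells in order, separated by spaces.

O M J D A F K

The waypoints must appear in the order M, A, with no cell reused.
Route from O: up-right 1 to M, up 1 to J, up-left 1 to D, up 1 to A, down-right 2 to K — 6 moves in all.
Check: order respected (M at step 1, A at step 4); 6 moves as required.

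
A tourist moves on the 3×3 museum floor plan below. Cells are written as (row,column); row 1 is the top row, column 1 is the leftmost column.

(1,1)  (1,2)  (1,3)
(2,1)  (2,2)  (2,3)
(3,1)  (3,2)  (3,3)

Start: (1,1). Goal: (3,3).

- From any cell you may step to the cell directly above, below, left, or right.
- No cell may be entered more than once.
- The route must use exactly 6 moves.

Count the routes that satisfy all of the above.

4

Need simple routes of exactly 6 moves from (1,1) to (3,3) (Manhattan distance 4, so 1 moves are spent on a detour and 1 undoing it).
Enumerating: (1,1) (2,1) (3,1) (3,2) (2,2) (2,3) (3,3) | (1,1) (2,1) (2,2) (1,2) (1,3) (2,3) (3,3) | (1,1) (1,2) (2,2) (2,1) (3,1) (3,2) (3,3) | (1,1) (1,2) (1,3) (2,3) (2,2) (3,2) (3,3).
That gives 4 routes.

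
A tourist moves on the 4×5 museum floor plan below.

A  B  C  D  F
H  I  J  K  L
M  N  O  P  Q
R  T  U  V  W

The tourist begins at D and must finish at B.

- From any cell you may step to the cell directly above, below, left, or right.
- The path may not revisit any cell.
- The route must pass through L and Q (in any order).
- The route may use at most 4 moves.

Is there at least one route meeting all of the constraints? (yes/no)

Even ignoring the no-revisit rule, getting from D to B, taking the cheapest ordering D → L → Q → B needs at least 2 + 1 + 5 = 8 moves (Manhattan distance per leg), which exceeds the 4-move limit.

no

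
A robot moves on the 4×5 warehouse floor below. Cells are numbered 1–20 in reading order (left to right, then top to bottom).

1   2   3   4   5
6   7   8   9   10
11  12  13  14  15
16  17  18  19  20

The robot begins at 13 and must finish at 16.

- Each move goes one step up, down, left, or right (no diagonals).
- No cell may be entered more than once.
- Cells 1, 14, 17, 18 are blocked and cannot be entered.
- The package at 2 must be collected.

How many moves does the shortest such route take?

7

Any route passes through 2 somewhere between 13 and 16. Summing Manhattan distances along the two legs (13 → 2 → 16) gives a lower bound of 3 + 4 = 7 moves.
A route of 7 moves achieves this: 13 → 8 → 3 → 2 → 7 → 12 → 11 → 16.
Since 7 matches the lower bound, it is optimal.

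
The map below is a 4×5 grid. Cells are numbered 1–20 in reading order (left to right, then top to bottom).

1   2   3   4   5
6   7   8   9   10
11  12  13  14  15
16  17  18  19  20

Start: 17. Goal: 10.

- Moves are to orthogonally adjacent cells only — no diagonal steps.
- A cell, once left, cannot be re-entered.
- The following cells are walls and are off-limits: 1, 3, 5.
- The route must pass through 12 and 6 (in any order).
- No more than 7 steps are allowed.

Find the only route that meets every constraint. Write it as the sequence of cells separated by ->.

17 -> 12 -> 11 -> 6 -> 7 -> 8 -> 9 -> 10

The 7-move cap with required stops at 12, 6 leaves no slack for detours.
Route from 17: up to 12, left to 11, up to 6, 4× right (reaching 10) — 7 moves in all.
Check: all required cells visited; 7 ≤ 7 moves.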